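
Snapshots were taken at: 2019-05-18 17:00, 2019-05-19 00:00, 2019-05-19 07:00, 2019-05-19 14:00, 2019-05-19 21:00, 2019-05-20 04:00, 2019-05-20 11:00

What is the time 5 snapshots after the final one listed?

Gaps: 7, 7, 7, 7, 7, 7 hours — each event is 7 hours after the previous one.
2019-05-20 11:00 + 7 h = 2019-05-20 18:00.
2019-05-20 18:00 + 7 h = 2019-05-21 01:00.
2019-05-21 01:00 + 7 h = 2019-05-21 08:00.
2019-05-21 08:00 + 7 h = 2019-05-21 15:00.
2019-05-21 15:00 + 7 h = 2019-05-21 22:00.

2019-05-21 22:00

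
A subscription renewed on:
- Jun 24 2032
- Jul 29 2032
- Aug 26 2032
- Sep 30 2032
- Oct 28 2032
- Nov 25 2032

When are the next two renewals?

Dec 30 2032, Jan 27 2033

These are Thursdays with 35, 28, 35, 28, 28-day gaps.
Each is the final Thursday of its month — Jul 29 2032 is past the 28th, so '4th Thursday' doesn't fit.
Last Thursday of December 2032: Dec 30 2032.
January 2033 ends with Thursday Jan 27 2033.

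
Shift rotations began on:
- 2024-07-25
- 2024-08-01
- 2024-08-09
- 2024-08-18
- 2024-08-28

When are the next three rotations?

2024-09-08, 2024-09-20, 2024-10-03

Gaps: 7, 8, 9, 10 days — each gap is 1 larger than the previous one.
Next gap: 11 days. 2024-08-28 + 11 days = 2024-09-08.
Next gap: 12 days. 2024-09-08 + 12 days = 2024-09-20.
Next gap: 13 days. 2024-09-20 + 13 days = 2024-10-03.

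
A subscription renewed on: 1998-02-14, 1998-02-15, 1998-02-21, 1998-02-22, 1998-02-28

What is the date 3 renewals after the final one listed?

Gaps: 1, 6, 1, 6 days — not constant, but cyclic with period 2.
The events fall on every Saturday and Sunday.
The following Sunday is 1998-03-01.
Next Saturday: 1998-03-07.
The following Sunday is 1998-03-08.

1998-03-08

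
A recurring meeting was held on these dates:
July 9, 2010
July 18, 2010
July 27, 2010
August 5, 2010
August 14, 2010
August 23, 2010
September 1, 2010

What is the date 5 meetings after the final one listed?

October 16, 2010

The spacing is 9, 9, 9, 9, 9, 9 days — always 9 days.
September 1, 2010 + 9 days = September 10, 2010.
September 10, 2010 + 9 days = September 19, 2010.
September 19, 2010 + 9 days = September 28, 2010.
September 28, 2010 + 9 days = October 7, 2010.
October 7, 2010 + 9 days = October 16, 2010.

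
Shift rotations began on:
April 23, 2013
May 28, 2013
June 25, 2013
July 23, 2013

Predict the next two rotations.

August 27, 2013; September 24, 2013

All dates are Tuesdays, 35, 28, 28 days apart.
Specifically, the 4th Tuesday of each month.
4th Tuesday of August 2013: August 27, 2013.
September 2013 — 4th Tuesday is September 24, 2013.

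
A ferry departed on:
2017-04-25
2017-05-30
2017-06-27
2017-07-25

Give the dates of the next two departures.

Every date is a Tuesday; gaps 35, 28, 28 days.
Each is the last Tuesday of its month (at least one falls on the 29th or later, ruling out '4th Tuesday').
Last Tuesday of August 2017: 2017-08-29.
September 2017 ends with Tuesday 2017-09-26.

2017-08-29, 2017-09-26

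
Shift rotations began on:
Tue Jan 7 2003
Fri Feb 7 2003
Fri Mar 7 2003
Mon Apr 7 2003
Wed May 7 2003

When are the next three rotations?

Sat Jun 7 2003, Mon Jul 7 2003, Thu Aug 7 2003

Each date is the 7th; the gaps (31, 28, 31, 30) track the month lengths.
The rule is the 7th of each month.
June 2003: Sat Jun 7 2003.
July 2003: Mon Jul 7 2003.
Next: August 2003 → Thu Aug 7 2003.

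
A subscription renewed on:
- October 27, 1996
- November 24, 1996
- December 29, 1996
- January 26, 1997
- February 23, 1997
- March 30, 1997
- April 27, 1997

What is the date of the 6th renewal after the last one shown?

October 26, 1997

These are Sundays with 28, 35, 28, 28, 35, 28-day gaps.
Each is the final Sunday of its month — December 29, 1996 is past the 28th, so '4th Sunday' doesn't fit.
May 1997 ends with Sunday May 25, 1997.
Last Sunday of June 1997: June 29, 1997.
Last Sunday of July 1997: July 27, 1997.
August 1997 ends with Sunday August 31, 1997.
Last Sunday of September 1997: September 28, 1997.
Last Sunday of October 1997: October 26, 1997.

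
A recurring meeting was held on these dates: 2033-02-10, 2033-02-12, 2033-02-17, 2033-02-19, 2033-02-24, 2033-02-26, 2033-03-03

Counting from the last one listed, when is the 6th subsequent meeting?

Gaps: 2, 5, 2, 5, 2, 5 days — not constant, but cyclic with period 2.
The events fall on every Thursday and Saturday.
Next Saturday: 2033-03-05.
Next Thursday: 2033-03-10.
The following Saturday is 2033-03-12.
The following Thursday is 2033-03-17.
Next Saturday: 2033-03-19.
The following Thursday is 2033-03-24.

2033-03-24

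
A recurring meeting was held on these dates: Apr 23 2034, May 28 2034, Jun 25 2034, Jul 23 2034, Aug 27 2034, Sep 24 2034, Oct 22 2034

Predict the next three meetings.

Nov 26 2034, Dec 24 2034, Jan 28 2035

All dates are Sundays, 35, 28, 28, 35, 28, 28 days apart.
Specifically, the 4th Sunday of each month.
4th Sunday of November 2034: Nov 26 2034.
December 2034 — 4th Sunday is Dec 24 2034.
4th Sunday of January 2035: Jan 28 2035.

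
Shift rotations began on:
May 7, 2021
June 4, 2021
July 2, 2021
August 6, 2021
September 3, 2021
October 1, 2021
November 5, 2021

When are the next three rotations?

December 3, 2021; January 7, 2022; February 4, 2022

These are Fridays at 28- or 35-day spacing (28, 28, 35, 28, 28, 35).
The pattern: 1st Friday of the month.
1st Friday of December 2021: December 3, 2021.
January 2022 — 1st Friday is January 7, 2022.
February 2022 — 1st Friday is February 4, 2022.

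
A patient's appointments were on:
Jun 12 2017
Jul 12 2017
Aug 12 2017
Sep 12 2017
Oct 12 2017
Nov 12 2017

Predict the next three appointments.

Dec 12 2017, Jan 12 2018, Feb 12 2018

Gaps: 30, 31, 31, 30, 31 days — not constant. Every event is on the 12th of the month.
Pattern: the 12th of each month.
December 2017: Dec 12 2017.
January 2018: Jan 12 2018.
February 2018: Feb 12 2018.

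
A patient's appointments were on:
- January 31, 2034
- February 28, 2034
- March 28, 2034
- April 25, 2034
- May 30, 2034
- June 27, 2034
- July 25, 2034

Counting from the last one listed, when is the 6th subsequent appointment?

All Tuesdays; the gaps (28, 28, 28, 35, 28, 28) vary with month length.
This is the last Tuesday of each month.
August 2034 ends with Tuesday August 29, 2034.
September 2034 ends with Tuesday September 26, 2034.
Last Tuesday of October 2034: October 31, 2034.
Last Tuesday of November 2034: November 28, 2034.
Last Tuesday of December 2034: December 26, 2034.
January 2035 ends with Tuesday January 30, 2035.

January 30, 2035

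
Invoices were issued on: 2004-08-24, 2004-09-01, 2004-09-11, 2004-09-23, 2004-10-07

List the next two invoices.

Gaps: 8, 10, 12, 14 days — each gap is 2 larger than the previous one.
Next gap: 16 days. 2004-10-07 + 16 days = 2004-10-23.
Next gap: 18 days. 2004-10-23 + 18 days = 2004-11-10.

2004-10-23, 2004-11-10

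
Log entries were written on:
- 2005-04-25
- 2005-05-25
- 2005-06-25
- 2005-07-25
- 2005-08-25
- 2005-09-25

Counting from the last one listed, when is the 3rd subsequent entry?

Gaps: 30, 31, 30, 31, 31 days — not constant. Every event is on the 25th of the month.
Pattern: the 25th of each month.
October 2005: 2005-10-25.
Next: November 2005 → 2005-11-25.
December 2005: 2005-12-25.

2005-12-25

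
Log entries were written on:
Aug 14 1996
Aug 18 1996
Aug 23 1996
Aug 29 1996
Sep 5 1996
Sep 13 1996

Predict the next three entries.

The spacing grows by 1 each time: 4, 5, 6, 7, 8 days.
Next gap: 9 days. Sep 13 1996 + 9 days = Sep 22 1996.
Next gap: 10 days. Sep 22 1996 + 10 days = Oct 2 1996.
Next gap: 11 days. Oct 2 1996 + 11 days = Oct 13 1996.

Sep 22 1996, Oct 2 1996, Oct 13 1996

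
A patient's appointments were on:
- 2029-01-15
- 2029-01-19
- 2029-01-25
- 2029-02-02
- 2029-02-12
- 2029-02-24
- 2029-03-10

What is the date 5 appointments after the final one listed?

Intervals are 4, 6, 8, 10, 12, 14 days — an arithmetic progression with common difference 2.
Next gap: 16 days. 2029-03-10 + 16 days = 2029-03-26.
Next gap: 18 days. 2029-03-26 + 18 days = 2029-04-13.
Next gap: 20 days. 2029-04-13 + 20 days = 2029-05-03.
Next gap: 22 days. 2029-05-03 + 22 days = 2029-05-25.
Next gap: 24 days. 2029-05-25 + 24 days = 2029-06-18.

2029-06-18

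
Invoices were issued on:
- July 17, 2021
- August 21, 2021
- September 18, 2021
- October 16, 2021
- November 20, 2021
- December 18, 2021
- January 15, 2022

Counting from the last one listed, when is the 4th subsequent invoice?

All dates are Saturdays, 35, 28, 28, 35, 28, 28 days apart.
Specifically, the 3rd Saturday of each month.
February 2022 — 3rd Saturday is February 19, 2022.
3rd Saturday of March 2022: March 19, 2022.
3rd Saturday of April 2022: April 16, 2022.
3rd Saturday of May 2022: May 21, 2022.

May 21, 2022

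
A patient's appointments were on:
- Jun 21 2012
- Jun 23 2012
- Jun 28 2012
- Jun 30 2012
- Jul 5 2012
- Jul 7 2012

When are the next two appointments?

The gap pattern 2, 5, 2, 5, 2 repeats every 2 events.
These are the Thursdays and Saturdays of each week.
The following Thursday is Jul 12 2012.
Next Saturday: Jul 14 2012.

Jul 12 2012, Jul 14 2012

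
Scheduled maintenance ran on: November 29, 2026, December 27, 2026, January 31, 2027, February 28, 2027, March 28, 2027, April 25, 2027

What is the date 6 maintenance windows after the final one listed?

October 31, 2027

Every date is a Sunday; gaps 28, 35, 28, 28, 28 days.
Each is the last Sunday of its month (at least one falls on the 29th or later, ruling out '4th Sunday').
Last Sunday of May 2027: May 30, 2027.
June 2027 ends with Sunday June 27, 2027.
Last Sunday of July 2027: July 25, 2027.
August 2027 ends with Sunday August 29, 2027.
Last Sunday of September 2027: September 26, 2027.
Last Sunday of October 2027: October 31, 2027.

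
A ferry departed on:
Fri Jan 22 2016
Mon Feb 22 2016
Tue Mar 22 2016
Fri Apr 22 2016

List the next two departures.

Gaps: 31, 29, 31 days — not constant. Every event is on the 22nd of the month.
Pattern: the 22nd of each month.
Next: May 2016 → Sun May 22 2016.
Next: June 2016 → Wed Jun 22 2016.

Sun May 22 2016, Wed Jun 22 2016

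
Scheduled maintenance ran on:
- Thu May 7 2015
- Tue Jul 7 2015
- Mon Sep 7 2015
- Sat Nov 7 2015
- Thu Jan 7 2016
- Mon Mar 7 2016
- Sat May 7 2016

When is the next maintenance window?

Each date is the 7th; the gaps (61, 62, 61, 61, 60, 61) track the month lengths.
The rule is the 7th of every 2 months.
July 2016: Thu Jul 7 2016.

Thu Jul 7 2016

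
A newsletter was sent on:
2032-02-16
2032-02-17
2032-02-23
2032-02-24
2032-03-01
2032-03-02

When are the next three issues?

Gaps: 1, 6, 1, 6, 1 days — not constant, but cyclic with period 2.
The events fall on every Monday and Tuesday.
Next Monday: 2032-03-08.
The following Tuesday is 2032-03-09.
Next Monday: 2032-03-15.

2032-03-08, 2032-03-09, 2032-03-15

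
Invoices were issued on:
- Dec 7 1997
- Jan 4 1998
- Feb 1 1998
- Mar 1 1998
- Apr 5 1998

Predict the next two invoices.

All dates are Sundays, 28, 28, 28, 35 days apart.
Specifically, the 1st Sunday of each month.
1st Sunday of May 1998: May 3 1998.
1st Sunday of June 1998: Jun 7 1998.

May 3 1998, Jun 7 1998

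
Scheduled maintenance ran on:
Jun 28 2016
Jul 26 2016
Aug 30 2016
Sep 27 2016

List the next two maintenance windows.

Every date is a Tuesday; gaps 28, 35, 28 days.
Each is the last Tuesday of its month (at least one falls on the 29th or later, ruling out '4th Tuesday').
October 2016 ends with Tuesday Oct 25 2016.
Last Tuesday of November 2016: Nov 29 2016.

Oct 25 2016, Nov 29 2016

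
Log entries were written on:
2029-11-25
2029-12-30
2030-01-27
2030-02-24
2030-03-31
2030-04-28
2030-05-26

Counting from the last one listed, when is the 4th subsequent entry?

2030-09-29

These are Sundays with 35, 28, 28, 35, 28, 28-day gaps.
Each is the final Sunday of its month — 2029-12-30 is past the 28th, so '4th Sunday' doesn't fit.
June 2030 ends with Sunday 2030-06-30.
July 2030 ends with Sunday 2030-07-28.
Last Sunday of August 2030: 2030-08-25.
September 2030 ends with Sunday 2030-09-29.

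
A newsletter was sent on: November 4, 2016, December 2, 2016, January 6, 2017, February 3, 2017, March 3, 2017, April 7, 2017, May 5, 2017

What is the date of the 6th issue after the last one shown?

November 3, 2017

Gaps: 28, 35, 28, 28, 35, 28 days — a mix of 28 and 35. Every date is a Friday.
Each is the 1st Friday of its month.
1st Friday of June 2017: June 2, 2017.
1st Friday of July 2017: July 7, 2017.
1st Friday of August 2017: August 4, 2017.
1st Friday of September 2017: September 1, 2017.
October 2017 — 1st Friday is October 6, 2017.
November 2017 — 1st Friday is November 3, 2017.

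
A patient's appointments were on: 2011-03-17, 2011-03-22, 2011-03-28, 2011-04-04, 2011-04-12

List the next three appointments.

Intervals are 5, 6, 7, 8 days — an arithmetic progression with common difference 1.
Next gap: 9 days. 2011-04-12 + 9 days = 2011-04-21.
Next gap: 10 days. 2011-04-21 + 10 days = 2011-05-01.
Next gap: 11 days. 2011-05-01 + 11 days = 2011-05-12.

2011-04-21, 2011-05-01, 2011-05-12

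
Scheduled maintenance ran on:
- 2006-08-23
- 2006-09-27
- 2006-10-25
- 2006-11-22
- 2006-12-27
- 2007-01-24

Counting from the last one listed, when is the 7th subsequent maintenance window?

These are Wednesdays at 28- or 35-day spacing (35, 28, 28, 35, 28).
The pattern: 4th Wednesday of the month.
February 2007 — 4th Wednesday is 2007-02-28.
March 2007 — 4th Wednesday is 2007-03-28.
4th Wednesday of April 2007: 2007-04-25.
4th Wednesday of May 2007: 2007-05-23.
June 2007 — 4th Wednesday is 2007-06-27.
July 2007 — 4th Wednesday is 2007-07-25.
August 2007 — 4th Wednesday is 2007-08-22.

2007-08-22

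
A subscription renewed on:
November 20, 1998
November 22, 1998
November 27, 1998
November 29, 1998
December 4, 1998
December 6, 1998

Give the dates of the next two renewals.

Every event lands on a Friday or Sunday (gaps cycle 2, 5, 2, 5, 2).
So the schedule is: every Friday and Sunday.
Next Friday: December 11, 1998.
Next Sunday: December 13, 1998.

December 11, 1998; December 13, 1998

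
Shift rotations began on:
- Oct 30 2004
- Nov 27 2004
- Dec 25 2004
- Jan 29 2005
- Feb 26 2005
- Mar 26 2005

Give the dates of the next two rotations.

Apr 30 2005, May 28 2005

Every date is a Saturday; gaps 28, 28, 35, 28, 28 days.
Each is the last Saturday of its month (at least one falls on the 29th or later, ruling out '4th Saturday').
Last Saturday of April 2005: Apr 30 2005.
May 2005 ends with Saturday May 28 2005.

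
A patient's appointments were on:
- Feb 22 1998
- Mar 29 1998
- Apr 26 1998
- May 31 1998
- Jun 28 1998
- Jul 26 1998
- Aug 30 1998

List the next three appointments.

Every date is a Sunday; gaps 35, 28, 35, 28, 28, 35 days.
Each is the last Sunday of its month (at least one falls on the 29th or later, ruling out '4th Sunday').
September 1998 ends with Sunday Sep 27 1998.
October 1998 ends with Sunday Oct 25 1998.
Last Sunday of November 1998: Nov 29 1998.

Sep 27 1998, Oct 25 1998, Nov 29 1998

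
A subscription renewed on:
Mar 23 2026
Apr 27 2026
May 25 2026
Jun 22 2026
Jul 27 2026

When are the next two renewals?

Aug 24 2026, Sep 28 2026

Gaps: 35, 28, 28, 35 days — a mix of 28 and 35. Every date is a Monday.
Each is the 4th Monday of its month.
August 2026 — 4th Monday is Aug 24 2026.
4th Monday of September 2026: Sep 28 2026.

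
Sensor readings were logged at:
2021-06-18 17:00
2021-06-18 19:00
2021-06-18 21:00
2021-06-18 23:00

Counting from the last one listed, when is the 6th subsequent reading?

Spacing: 2, 2, 2 h — constant 2 h.
2021-06-18 23:00 + 2 h = 2021-06-19 01:00.
2021-06-19 01:00 + 2 h = 2021-06-19 03:00.
2021-06-19 03:00 + 2 h = 2021-06-19 05:00.
2021-06-19 05:00 + 2 h = 2021-06-19 07:00.
2021-06-19 07:00 + 2 h = 2021-06-19 09:00.
2021-06-19 09:00 + 2 h = 2021-06-19 11:00.

2021-06-19 11:00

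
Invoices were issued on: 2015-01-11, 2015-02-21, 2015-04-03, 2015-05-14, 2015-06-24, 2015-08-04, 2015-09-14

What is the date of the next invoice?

2015-10-25

Every event comes 41 days after the last (41, 41, 41, 41, 41, 41).
2015-09-14 + 41 days = 2015-10-25.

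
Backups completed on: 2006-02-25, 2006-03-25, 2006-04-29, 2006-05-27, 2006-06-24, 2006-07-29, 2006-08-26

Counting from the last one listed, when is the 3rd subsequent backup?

2006-11-25

Every date is a Saturday; gaps 28, 35, 28, 28, 35, 28 days.
Each is the last Saturday of its month (at least one falls on the 29th or later, ruling out '4th Saturday').
Last Saturday of September 2006: 2006-09-30.
Last Saturday of October 2006: 2006-10-28.
November 2006 ends with Saturday 2006-11-25.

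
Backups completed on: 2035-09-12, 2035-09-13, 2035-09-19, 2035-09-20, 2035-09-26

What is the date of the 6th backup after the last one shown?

2035-10-17

Gaps: 1, 6, 1, 6 days — not constant, but cyclic with period 2.
The events fall on every Wednesday and Thursday.
The following Thursday is 2035-09-27.
The following Wednesday is 2035-10-03.
Next Thursday: 2035-10-04.
The following Wednesday is 2035-10-10.
The following Thursday is 2035-10-11.
Next Wednesday: 2035-10-17.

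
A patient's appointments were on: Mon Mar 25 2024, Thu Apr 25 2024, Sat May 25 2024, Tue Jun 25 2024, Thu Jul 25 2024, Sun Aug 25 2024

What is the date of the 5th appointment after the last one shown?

Gaps: 31, 30, 31, 30, 31 days — not constant. Every event is on the 25th of the month.
Pattern: the 25th of each month.
Next: September 2024 → Wed Sep 25 2024.
Next: October 2024 → Fri Oct 25 2024.
November 2024: Mon Nov 25 2024.
December 2024: Wed Dec 25 2024.
January 2025: Sat Jan 25 2025.

Sat Jan 25 2025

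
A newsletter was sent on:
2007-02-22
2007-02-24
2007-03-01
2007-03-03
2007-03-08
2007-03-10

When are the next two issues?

2007-03-15, 2007-03-17

Gaps: 2, 5, 2, 5, 2 days — not constant, but cyclic with period 2.
The events fall on every Thursday and Saturday.
Next Thursday: 2007-03-15.
The following Saturday is 2007-03-17.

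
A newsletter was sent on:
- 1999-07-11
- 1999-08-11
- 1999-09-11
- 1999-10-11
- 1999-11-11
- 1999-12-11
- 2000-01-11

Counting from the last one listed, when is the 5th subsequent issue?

Each date is the 11th; the gaps (31, 31, 30, 31, 30, 31) track the month lengths.
The rule is the 11th of each month.
Next: February 2000 → 2000-02-11.
Next: March 2000 → 2000-03-11.
April 2000: 2000-04-11.
May 2000: 2000-05-11.
Next: June 2000 → 2000-06-11.

2000-06-11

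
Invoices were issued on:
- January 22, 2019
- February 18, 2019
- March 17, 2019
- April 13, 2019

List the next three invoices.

Every event comes 27 days after the last (27, 27, 27).
April 13, 2019 + 27 days = May 10, 2019.
May 10, 2019 + 27 days = June 6, 2019.
June 6, 2019 + 27 days = July 3, 2019.

May 10, 2019; June 6, 2019; July 3, 2019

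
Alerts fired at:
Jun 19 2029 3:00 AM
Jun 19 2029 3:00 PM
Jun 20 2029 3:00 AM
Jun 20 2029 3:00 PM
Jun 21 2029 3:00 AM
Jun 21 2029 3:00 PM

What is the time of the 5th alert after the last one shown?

The interval is a steady 12 hours (12, 12, 12, 12, 12).
Jun 21 2029 3:00 PM + 12 h = Jun 22 2029 3:00 AM.
Jun 22 2029 3:00 AM + 12 h = Jun 22 2029 3:00 PM.
Jun 22 2029 3:00 PM + 12 h = Jun 23 2029 3:00 AM.
Jun 23 2029 3:00 AM + 12 h = Jun 23 2029 3:00 PM.
Jun 23 2029 3:00 PM + 12 h = Jun 24 2029 3:00 AM.

Jun 24 2029 3:00 AM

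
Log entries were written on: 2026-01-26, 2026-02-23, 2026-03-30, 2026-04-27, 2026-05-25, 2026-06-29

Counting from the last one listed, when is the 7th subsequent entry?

These are Mondays with 28, 35, 28, 28, 35-day gaps.
Each is the final Monday of its month — 2026-03-30 is past the 28th, so '4th Monday' doesn't fit.
July 2026 ends with Monday 2026-07-27.
August 2026 ends with Monday 2026-08-31.
Last Monday of September 2026: 2026-09-28.
Last Monday of October 2026: 2026-10-26.
November 2026 ends with Monday 2026-11-30.
December 2026 ends with Monday 2026-12-28.
January 2027 ends with Monday 2027-01-25.

2027-01-25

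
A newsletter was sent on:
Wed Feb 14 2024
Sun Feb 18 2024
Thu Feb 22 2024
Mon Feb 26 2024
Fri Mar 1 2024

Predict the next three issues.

Tue Mar 5 2024, Sat Mar 9 2024, Wed Mar 13 2024

The spacing is 4, 4, 4, 4 days — always 4 days.
Fri Mar 1 2024 + 4 days = Tue Mar 5 2024.
Tue Mar 5 2024 + 4 days = Sat Mar 9 2024.
Sat Mar 9 2024 + 4 days = Wed Mar 13 2024.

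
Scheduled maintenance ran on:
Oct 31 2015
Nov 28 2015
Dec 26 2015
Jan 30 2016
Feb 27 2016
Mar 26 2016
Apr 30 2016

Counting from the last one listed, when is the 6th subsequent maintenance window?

Oct 29 2016

These are Saturdays with 28, 28, 35, 28, 28, 35-day gaps.
Each is the final Saturday of its month — Oct 31 2015 is past the 28th, so '4th Saturday' doesn't fit.
May 2016 ends with Saturday May 28 2016.
June 2016 ends with Saturday Jun 25 2016.
July 2016 ends with Saturday Jul 30 2016.
August 2016 ends with Saturday Aug 27 2016.
September 2016 ends with Saturday Sep 24 2016.
Last Saturday of October 2016: Oct 29 2016.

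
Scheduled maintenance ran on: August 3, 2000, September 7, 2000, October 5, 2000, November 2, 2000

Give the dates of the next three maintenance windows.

Gaps: 35, 28, 28 days — a mix of 28 and 35. Every date is a Thursday.
Each is the 1st Thursday of its month.
December 2000 — 1st Thursday is December 7, 2000.
1st Thursday of January 2001: January 4, 2001.
February 2001 — 1st Thursday is February 1, 2001.

December 7, 2000; January 4, 2001; February 1, 2001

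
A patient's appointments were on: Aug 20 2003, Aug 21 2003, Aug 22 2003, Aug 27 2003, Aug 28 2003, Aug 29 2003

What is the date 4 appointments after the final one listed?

Gaps: 1, 1, 5, 1, 1 days — not constant, but cyclic with period 3.
The events fall on every Wednesday, Thursday and Friday.
Next Wednesday: Sep 3 2003.
The following Thursday is Sep 4 2003.
Next Friday: Sep 5 2003.
The following Wednesday is Sep 10 2003.

Sep 10 2003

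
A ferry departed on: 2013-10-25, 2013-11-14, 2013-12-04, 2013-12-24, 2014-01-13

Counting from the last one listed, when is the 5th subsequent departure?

Gaps between consecutive events: 20, 20, 20, 20 days — a constant 20-day interval.
2014-01-13 + 20 days = 2014-02-02.
2014-02-02 + 20 days = 2014-02-22.
2014-02-22 + 20 days = 2014-03-14.
2014-03-14 + 20 days = 2014-04-03.
2014-04-03 + 20 days = 2014-04-23.

2014-04-23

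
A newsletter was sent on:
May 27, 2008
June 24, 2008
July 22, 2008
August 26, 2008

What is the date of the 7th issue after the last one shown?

March 24, 2009

These are Tuesdays at 28- or 35-day spacing (28, 28, 35).
The pattern: 4th Tuesday of the month.
September 2008 — 4th Tuesday is September 23, 2008.
4th Tuesday of October 2008: October 28, 2008.
4th Tuesday of November 2008: November 25, 2008.
4th Tuesday of December 2008: December 23, 2008.
January 2009 — 4th Tuesday is January 27, 2009.
February 2009 — 4th Tuesday is February 24, 2009.
March 2009 — 4th Tuesday is March 24, 2009.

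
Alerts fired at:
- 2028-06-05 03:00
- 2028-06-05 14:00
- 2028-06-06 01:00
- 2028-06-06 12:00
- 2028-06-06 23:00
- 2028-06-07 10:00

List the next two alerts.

2028-06-07 21:00, 2028-06-08 08:00

Gaps: 11, 11, 11, 11, 11 hours — each event is 11 hours after the previous one.
2028-06-07 10:00 + 11 h = 2028-06-07 21:00.
2028-06-07 21:00 + 11 h = 2028-06-08 08:00.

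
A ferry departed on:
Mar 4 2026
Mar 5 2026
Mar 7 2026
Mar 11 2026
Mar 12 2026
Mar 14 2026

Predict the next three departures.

Mar 18 2026, Mar 19 2026, Mar 21 2026

The gap pattern 1, 2, 4, 1, 2 repeats every 3 events.
These are the Wednesdays, Thursdays and Saturdays of each week.
Next Wednesday: Mar 18 2026.
Next Thursday: Mar 19 2026.
The following Saturday is Mar 21 2026.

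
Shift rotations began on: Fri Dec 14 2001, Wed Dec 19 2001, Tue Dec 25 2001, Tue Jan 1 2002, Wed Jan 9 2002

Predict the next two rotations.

The spacing grows by 1 each time: 5, 6, 7, 8 days.
Next gap: 9 days. Wed Jan 9 2002 + 9 days = Fri Jan 18 2002.
Next gap: 10 days. Fri Jan 18 2002 + 10 days = Mon Jan 28 2002.

Fri Jan 18 2002, Mon Jan 28 2002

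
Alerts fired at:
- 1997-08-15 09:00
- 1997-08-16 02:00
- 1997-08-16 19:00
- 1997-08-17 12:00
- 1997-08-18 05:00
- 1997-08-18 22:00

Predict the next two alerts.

Gaps: 17, 17, 17, 17, 17 hours — each event is 17 hours after the previous one.
1997-08-18 22:00 + 17 h = 1997-08-19 15:00.
1997-08-19 15:00 + 17 h = 1997-08-20 08:00.

1997-08-19 15:00, 1997-08-20 08:00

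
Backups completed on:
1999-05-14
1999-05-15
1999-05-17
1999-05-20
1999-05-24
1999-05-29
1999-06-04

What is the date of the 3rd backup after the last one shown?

The spacing grows by 1 each time: 1, 2, 3, 4, 5, 6 days.
Next gap: 7 days. 1999-06-04 + 7 days = 1999-06-11.
Next gap: 8 days. 1999-06-11 + 8 days = 1999-06-19.
Next gap: 9 days. 1999-06-19 + 9 days = 1999-06-28.

1999-06-28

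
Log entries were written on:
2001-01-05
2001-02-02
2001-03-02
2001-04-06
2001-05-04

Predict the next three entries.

These are Fridays at 28- or 35-day spacing (28, 28, 35, 28).
The pattern: 1st Friday of the month.
1st Friday of June 2001: 2001-06-01.
1st Friday of July 2001: 2001-07-06.
1st Friday of August 2001: 2001-08-03.

2001-06-01, 2001-07-06, 2001-08-03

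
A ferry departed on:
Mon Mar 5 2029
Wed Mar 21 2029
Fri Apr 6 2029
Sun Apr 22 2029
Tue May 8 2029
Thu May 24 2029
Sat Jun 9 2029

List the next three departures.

Gaps between consecutive events: 16, 16, 16, 16, 16, 16 days — a constant 16-day interval.
Sat Jun 9 2029 + 16 days = Mon Jun 25 2029.
Mon Jun 25 2029 + 16 days = Wed Jul 11 2029.
Wed Jul 11 2029 + 16 days = Fri Jul 27 2029.

Mon Jun 25 2029, Wed Jul 11 2029, Fri Jul 27 2029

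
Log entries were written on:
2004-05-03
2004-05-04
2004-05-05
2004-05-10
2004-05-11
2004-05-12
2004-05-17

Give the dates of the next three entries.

Gaps: 1, 1, 5, 1, 1, 5 days — not constant, but cyclic with period 3.
The events fall on every Monday, Tuesday and Wednesday.
The following Tuesday is 2004-05-18.
Next Wednesday: 2004-05-19.
Next Monday: 2004-05-24.

2004-05-18, 2004-05-19, 2004-05-24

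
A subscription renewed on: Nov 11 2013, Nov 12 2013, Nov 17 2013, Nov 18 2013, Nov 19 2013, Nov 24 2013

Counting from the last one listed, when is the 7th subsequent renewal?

Dec 9 2013

Every event lands on a Monday or Tuesday or Sunday (gaps cycle 1, 5, 1, 1, 5).
So the schedule is: every Monday, Tuesday and Sunday.
The following Monday is Nov 25 2013.
Next Tuesday: Nov 26 2013.
The following Sunday is Dec 1 2013.
The following Monday is Dec 2 2013.
The following Tuesday is Dec 3 2013.
Next Sunday: Dec 8 2013.
Next Monday: Dec 9 2013.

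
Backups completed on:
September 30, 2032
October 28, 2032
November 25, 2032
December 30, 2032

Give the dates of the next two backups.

January 27, 2033; February 24, 2033

These are Thursdays with 28, 28, 35-day gaps.
Each is the final Thursday of its month — September 30, 2032 is past the 28th, so '4th Thursday' doesn't fit.
Last Thursday of January 2033: January 27, 2033.
Last Thursday of February 2033: February 24, 2033.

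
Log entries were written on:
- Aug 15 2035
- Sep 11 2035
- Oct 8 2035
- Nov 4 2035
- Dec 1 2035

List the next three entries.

Dec 28 2035, Jan 24 2036, Feb 20 2036

Every event comes 27 days after the last (27, 27, 27, 27).
Dec 1 2035 + 27 days = Dec 28 2035.
Dec 28 2035 + 27 days = Jan 24 2036.
Jan 24 2036 + 27 days = Feb 20 2036.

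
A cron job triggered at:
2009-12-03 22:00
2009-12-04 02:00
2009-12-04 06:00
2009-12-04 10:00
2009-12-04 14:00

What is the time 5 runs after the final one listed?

2009-12-05 10:00

Gaps: 4, 4, 4, 4 hours — each event is 4 hours after the previous one.
2009-12-04 14:00 + 4 h = 2009-12-04 18:00.
2009-12-04 18:00 + 4 h = 2009-12-04 22:00.
2009-12-04 22:00 + 4 h = 2009-12-05 02:00.
2009-12-05 02:00 + 4 h = 2009-12-05 06:00.
2009-12-05 06:00 + 4 h = 2009-12-05 10:00.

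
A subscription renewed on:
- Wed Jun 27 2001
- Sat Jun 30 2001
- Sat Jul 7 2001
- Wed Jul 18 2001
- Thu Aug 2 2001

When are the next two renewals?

Tue Aug 21 2001, Thu Sep 13 2001

Gaps: 3, 7, 11, 15 days — each gap is 4 larger than the previous one.
Next gap: 19 days. Thu Aug 2 2001 + 19 days = Tue Aug 21 2001.
Next gap: 23 days. Tue Aug 21 2001 + 23 days = Thu Sep 13 2001.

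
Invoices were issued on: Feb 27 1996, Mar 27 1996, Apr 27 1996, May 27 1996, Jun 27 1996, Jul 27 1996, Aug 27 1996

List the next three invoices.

Each date is the 27th; the gaps (29, 31, 30, 31, 30, 31) track the month lengths.
The rule is the 27th of each month.
September 1996: Sep 27 1996.
October 1996: Oct 27 1996.
Next: November 1996 → Nov 27 1996.

Sep 27 1996, Oct 27 1996, Nov 27 1996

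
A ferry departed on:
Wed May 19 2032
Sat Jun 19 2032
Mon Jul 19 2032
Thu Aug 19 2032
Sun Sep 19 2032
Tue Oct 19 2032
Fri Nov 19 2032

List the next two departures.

Sun Dec 19 2032, Wed Jan 19 2033

The day-of-month is always 19 (31, 30, 31, 31, 30, 31 days between events).
So this recurs on the 19th of each month.
December 2032: Sun Dec 19 2032.
Next: January 2033 → Wed Jan 19 2033.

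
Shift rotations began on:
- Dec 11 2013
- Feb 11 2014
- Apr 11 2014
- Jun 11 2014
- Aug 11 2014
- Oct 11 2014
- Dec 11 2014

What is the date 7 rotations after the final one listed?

Feb 11 2016

Gaps: 62, 59, 61, 61, 61, 61 days — not constant. Every event is on the 11th of the month.
Pattern: the 11th of every 2 months.
Next: February 2015 → Feb 11 2015.
Next: April 2015 → Apr 11 2015.
Next: June 2015 → Jun 11 2015.
August 2015: Aug 11 2015.
October 2015: Oct 11 2015.
December 2015: Dec 11 2015.
Next: February 2016 → Feb 11 2016.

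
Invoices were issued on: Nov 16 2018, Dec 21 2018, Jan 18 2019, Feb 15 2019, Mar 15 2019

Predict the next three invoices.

These are Fridays at 28- or 35-day spacing (35, 28, 28, 28).
The pattern: 3rd Friday of the month.
3rd Friday of April 2019: Apr 19 2019.
May 2019 — 3rd Friday is May 17 2019.
3rd Friday of June 2019: Jun 21 2019.

Apr 19 2019, May 17 2019, Jun 21 2019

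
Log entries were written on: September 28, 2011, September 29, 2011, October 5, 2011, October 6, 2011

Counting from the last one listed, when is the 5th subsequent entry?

October 26, 2011

Every event lands on a Wednesday or Thursday (gaps cycle 1, 6, 1).
So the schedule is: every Wednesday and Thursday.
The following Wednesday is October 12, 2011.
Next Thursday: October 13, 2011.
Next Wednesday: October 19, 2011.
The following Thursday is October 20, 2011.
Next Wednesday: October 26, 2011.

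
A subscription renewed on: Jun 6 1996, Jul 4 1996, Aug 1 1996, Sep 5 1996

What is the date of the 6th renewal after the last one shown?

Mar 6 1997

All dates are Thursdays, 28, 28, 35 days apart.
Specifically, the 1st Thursday of each month.
1st Thursday of October 1996: Oct 3 1996.
November 1996 — 1st Thursday is Nov 7 1996.
1st Thursday of December 1996: Dec 5 1996.
January 1997 — 1st Thursday is Jan 2 1997.
February 1997 — 1st Thursday is Feb 6 1997.
1st Thursday of March 1997: Mar 6 1997.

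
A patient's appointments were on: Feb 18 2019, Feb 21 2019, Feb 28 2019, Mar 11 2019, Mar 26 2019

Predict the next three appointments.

Apr 14 2019, May 7 2019, Jun 3 2019

Intervals are 3, 7, 11, 15 days — an arithmetic progression with common difference 4.
Next gap: 19 days. Mar 26 2019 + 19 days = Apr 14 2019.
Next gap: 23 days. Apr 14 2019 + 23 days = May 7 2019.
Next gap: 27 days. May 7 2019 + 27 days = Jun 3 2019.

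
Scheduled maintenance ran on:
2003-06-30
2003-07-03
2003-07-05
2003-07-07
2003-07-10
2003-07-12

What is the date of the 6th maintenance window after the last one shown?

2003-07-26

Every event lands on a Monday or Thursday or Saturday (gaps cycle 3, 2, 2, 3, 2).
So the schedule is: every Monday, Thursday and Saturday.
Next Monday: 2003-07-14.
Next Thursday: 2003-07-17.
Next Saturday: 2003-07-19.
Next Monday: 2003-07-21.
Next Thursday: 2003-07-24.
The following Saturday is 2003-07-26.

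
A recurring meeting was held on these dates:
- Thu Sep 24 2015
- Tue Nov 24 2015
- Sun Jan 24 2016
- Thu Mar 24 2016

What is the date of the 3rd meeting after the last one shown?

Each date is the 24th; the gaps (61, 61, 60) track the month lengths.
The rule is the 24th of every 2 months.
May 2016: Tue May 24 2016.
Next: July 2016 → Sun Jul 24 2016.
September 2016: Sat Sep 24 2016.

Sat Sep 24 2016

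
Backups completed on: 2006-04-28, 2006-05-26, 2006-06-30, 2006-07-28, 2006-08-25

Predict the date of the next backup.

Every date is a Friday; gaps 28, 35, 28, 28 days.
Each is the last Friday of its month (at least one falls on the 29th or later, ruling out '4th Friday').
September 2006 ends with Friday 2006-09-29.

2006-09-29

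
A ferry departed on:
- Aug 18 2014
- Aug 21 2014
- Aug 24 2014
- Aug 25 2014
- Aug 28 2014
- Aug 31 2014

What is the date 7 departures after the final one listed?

Gaps: 3, 3, 1, 3, 3 days — not constant, but cyclic with period 3.
The events fall on every Monday, Thursday and Sunday.
The following Monday is Sep 1 2014.
The following Thursday is Sep 4 2014.
Next Sunday: Sep 7 2014.
The following Monday is Sep 8 2014.
The following Thursday is Sep 11 2014.
The following Sunday is Sep 14 2014.
Next Monday: Sep 15 2014.

Sep 15 2014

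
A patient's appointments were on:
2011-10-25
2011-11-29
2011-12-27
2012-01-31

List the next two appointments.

2012-02-28, 2012-03-27

These are Tuesdays with 35, 28, 35-day gaps.
Each is the final Tuesday of its month — 2011-11-29 is past the 28th, so '4th Tuesday' doesn't fit.
February 2012 ends with Tuesday 2012-02-28.
Last Tuesday of March 2012: 2012-03-27.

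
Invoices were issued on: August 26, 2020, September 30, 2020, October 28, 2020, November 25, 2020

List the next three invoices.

All Wednesdays; the gaps (35, 28, 28) vary with month length.
This is the last Wednesday of each month.
December 2020 ends with Wednesday December 30, 2020.
Last Wednesday of January 2021: January 27, 2021.
Last Wednesday of February 2021: February 24, 2021.

December 30, 2020; January 27, 2021; February 24, 2021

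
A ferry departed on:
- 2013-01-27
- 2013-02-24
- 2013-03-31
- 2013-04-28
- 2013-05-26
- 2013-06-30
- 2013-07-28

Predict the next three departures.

2013-08-25, 2013-09-29, 2013-10-27

All Sundays; the gaps (28, 35, 28, 28, 35, 28) vary with month length.
This is the last Sunday of each month.
Last Sunday of August 2013: 2013-08-25.
Last Sunday of September 2013: 2013-09-29.
Last Sunday of October 2013: 2013-10-27.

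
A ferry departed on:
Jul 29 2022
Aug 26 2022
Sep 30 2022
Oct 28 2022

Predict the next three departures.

Nov 25 2022, Dec 30 2022, Jan 27 2023

All Fridays; the gaps (28, 35, 28) vary with month length.
This is the last Friday of each month.
November 2022 ends with Friday Nov 25 2022.
December 2022 ends with Friday Dec 30 2022.
January 2023 ends with Friday Jan 27 2023.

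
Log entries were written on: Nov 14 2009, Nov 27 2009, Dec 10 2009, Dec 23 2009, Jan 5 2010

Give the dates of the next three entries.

Gaps between consecutive events: 13, 13, 13, 13 days — a constant 13-day interval.
Jan 5 2010 + 13 days = Jan 18 2010.
Jan 18 2010 + 13 days = Jan 31 2010.
Jan 31 2010 + 13 days = Feb 13 2010.

Jan 18 2010, Jan 31 2010, Feb 13 2010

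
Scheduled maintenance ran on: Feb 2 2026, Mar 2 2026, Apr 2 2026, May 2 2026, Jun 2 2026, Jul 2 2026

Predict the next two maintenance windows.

The day-of-month is always 2 (28, 31, 30, 31, 30 days between events).
So this recurs on the 2nd of each month.
August 2026: Aug 2 2026.
Next: September 2026 → Sep 2 2026.

Aug 2 2026, Sep 2 2026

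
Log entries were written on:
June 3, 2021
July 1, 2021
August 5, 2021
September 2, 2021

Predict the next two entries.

October 7, 2021; November 4, 2021

All dates are Thursdays, 28, 35, 28 days apart.
Specifically, the 1st Thursday of each month.
October 2021 — 1st Thursday is October 7, 2021.
November 2021 — 1st Thursday is November 4, 2021.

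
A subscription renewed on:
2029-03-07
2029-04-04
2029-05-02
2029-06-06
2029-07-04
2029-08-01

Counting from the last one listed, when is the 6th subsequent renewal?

2030-02-06

These are Wednesdays at 28- or 35-day spacing (28, 28, 35, 28, 28).
The pattern: 1st Wednesday of the month.
1st Wednesday of September 2029: 2029-09-05.
October 2029 — 1st Wednesday is 2029-10-03.
1st Wednesday of November 2029: 2029-11-07.
December 2029 — 1st Wednesday is 2029-12-05.
January 2030 — 1st Wednesday is 2030-01-02.
February 2030 — 1st Wednesday is 2030-02-06.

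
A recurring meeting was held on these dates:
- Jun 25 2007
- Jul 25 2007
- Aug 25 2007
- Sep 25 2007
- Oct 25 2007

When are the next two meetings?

Nov 25 2007, Dec 25 2007

Each date is the 25th; the gaps (30, 31, 31, 30) track the month lengths.
The rule is the 25th of each month.
November 2007: Nov 25 2007.
Next: December 2007 → Dec 25 2007.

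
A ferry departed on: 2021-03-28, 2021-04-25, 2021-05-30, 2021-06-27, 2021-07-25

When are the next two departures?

All Sundays; the gaps (28, 35, 28, 28) vary with month length.
This is the last Sunday of each month.
August 2021 ends with Sunday 2021-08-29.
September 2021 ends with Sunday 2021-09-26.

2021-08-29, 2021-09-26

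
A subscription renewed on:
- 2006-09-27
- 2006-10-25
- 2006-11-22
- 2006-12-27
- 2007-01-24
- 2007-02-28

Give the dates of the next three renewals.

2007-03-28, 2007-04-25, 2007-05-23

Gaps: 28, 28, 35, 28, 35 days — a mix of 28 and 35. Every date is a Wednesday.
Each is the 4th Wednesday of its month.
March 2007 — 4th Wednesday is 2007-03-28.
4th Wednesday of April 2007: 2007-04-25.
May 2007 — 4th Wednesday is 2007-05-23.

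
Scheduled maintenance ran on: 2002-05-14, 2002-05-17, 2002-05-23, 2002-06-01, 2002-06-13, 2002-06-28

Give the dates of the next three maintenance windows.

2002-07-16, 2002-08-06, 2002-08-30

The spacing grows by 3 each time: 3, 6, 9, 12, 15 days.
Next gap: 18 days. 2002-06-28 + 18 days = 2002-07-16.
Next gap: 21 days. 2002-07-16 + 21 days = 2002-08-06.
Next gap: 24 days. 2002-08-06 + 24 days = 2002-08-30.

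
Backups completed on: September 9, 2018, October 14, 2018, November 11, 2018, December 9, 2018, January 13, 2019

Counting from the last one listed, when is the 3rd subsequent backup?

April 14, 2019

These are Sundays at 28- or 35-day spacing (35, 28, 28, 35).
The pattern: 2nd Sunday of the month.
2nd Sunday of February 2019: February 10, 2019.
2nd Sunday of March 2019: March 10, 2019.
April 2019 — 2nd Sunday is April 14, 2019.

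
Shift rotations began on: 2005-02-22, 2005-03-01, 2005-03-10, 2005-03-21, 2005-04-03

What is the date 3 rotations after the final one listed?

Gaps: 7, 9, 11, 13 days — each gap is 2 larger than the previous one.
Next gap: 15 days. 2005-04-03 + 15 days = 2005-04-18.
Next gap: 17 days. 2005-04-18 + 17 days = 2005-05-05.
Next gap: 19 days. 2005-05-05 + 19 days = 2005-05-24.

2005-05-24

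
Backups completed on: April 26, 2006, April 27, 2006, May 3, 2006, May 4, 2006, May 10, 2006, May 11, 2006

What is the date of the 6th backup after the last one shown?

Gaps: 1, 6, 1, 6, 1 days — not constant, but cyclic with period 2.
The events fall on every Wednesday and Thursday.
Next Wednesday: May 17, 2006.
Next Thursday: May 18, 2006.
The following Wednesday is May 24, 2006.
Next Thursday: May 25, 2006.
Next Wednesday: May 31, 2006.
Next Thursday: June 1, 2006.

June 1, 2006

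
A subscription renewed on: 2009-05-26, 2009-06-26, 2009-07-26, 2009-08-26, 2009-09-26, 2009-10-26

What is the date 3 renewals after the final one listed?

Gaps: 31, 30, 31, 31, 30 days — not constant. Every event is on the 26th of the month.
Pattern: the 26th of each month.
Next: November 2009 → 2009-11-26.
Next: December 2009 → 2009-12-26.
Next: January 2010 → 2010-01-26.

2010-01-26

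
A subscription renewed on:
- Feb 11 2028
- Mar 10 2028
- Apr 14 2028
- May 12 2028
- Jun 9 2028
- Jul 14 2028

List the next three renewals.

All dates are Fridays, 28, 35, 28, 28, 35 days apart.
Specifically, the 2nd Friday of each month.
2nd Friday of August 2028: Aug 11 2028.
2nd Friday of September 2028: Sep 8 2028.
2nd Friday of October 2028: Oct 13 2028.

Aug 11 2028, Sep 8 2028, Oct 13 2028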